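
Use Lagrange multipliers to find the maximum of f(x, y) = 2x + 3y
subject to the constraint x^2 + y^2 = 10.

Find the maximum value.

Set up Lagrange conditions: grad f = lambda * grad g
  2 = 2*lambda*x
  3 = 2*lambda*y
From these: x/y = 2/3, so x = 2t, y = 3t for some t.
Substitute into constraint: (2t)^2 + (3t)^2 = 10
  t^2 * 13 = 10
  t = sqrt(10/13)
Maximum = 2*x + 3*y = (2^2 + 3^2)*t = 13 * sqrt(10/13) = sqrt(130)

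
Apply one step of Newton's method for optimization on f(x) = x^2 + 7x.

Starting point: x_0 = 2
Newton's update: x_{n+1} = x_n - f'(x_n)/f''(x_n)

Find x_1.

f(x) = x^2 + 7x
f'(x) = 2x + (7), f''(x) = 2
Newton step: x_1 = x_0 - f'(x_0)/f''(x_0)
f'(2) = 11
x_1 = 2 - 11/2 = -7/2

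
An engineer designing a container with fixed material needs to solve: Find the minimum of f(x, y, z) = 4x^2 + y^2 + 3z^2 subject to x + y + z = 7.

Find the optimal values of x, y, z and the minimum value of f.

Using Lagrange multipliers on f = 4x^2 + y^2 + 3z^2 with constraint x + y + z = 7:
Conditions: 2*4*x = lambda, 2*1*y = lambda, 2*3*z = lambda
So x = lambda/8, y = lambda/2, z = lambda/6
Substituting into constraint: lambda * (19/24) = 7
lambda = 168/19
x = 21/19, y = 84/19, z = 28/19
Minimum value = 588/19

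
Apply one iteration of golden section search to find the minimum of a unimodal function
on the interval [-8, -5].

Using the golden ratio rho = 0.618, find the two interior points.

Golden section search on [-8, -5].
Golden ratio rho = 0.618 (approx).
Interior points:
  x_1 = -8 + (1-0.618)*3 = -6.8540
  x_2 = -8 + 0.618*3 = -6.1460
Compare f(x_1) and f(x_2) to determine which subinterval to keep.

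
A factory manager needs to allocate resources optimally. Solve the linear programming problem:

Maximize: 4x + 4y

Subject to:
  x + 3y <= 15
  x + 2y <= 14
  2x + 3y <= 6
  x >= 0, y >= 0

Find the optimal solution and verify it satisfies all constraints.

Feasible vertices: (0, 0), (0, 2), (3, 0)
Objective 4x + 4y at each vertex:
  (0, 0): 0
  (0, 2): 8
  (3, 0): 12
Maximum is 12 at (3, 0).
Verify constraints at (x, y) = (3, 0):
  1*3 + 3*0 = 3 <= 15
  1*3 + 2*0 = 3 <= 14
  2*3 + 3*0 = 6 <= 6 (active)
  x = 3 >= 0, y = 0 >= 0. All constraints satisfied.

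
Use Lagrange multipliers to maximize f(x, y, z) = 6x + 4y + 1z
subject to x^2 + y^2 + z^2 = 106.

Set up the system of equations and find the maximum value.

Lagrange conditions: 6 = 2*lambda*x, 4 = 2*lambda*y, 1 = 2*lambda*z
So x:6 = y:4 = z:1, i.e. x = 6t, y = 4t, z = 1t
Constraint: t^2*(6^2 + 4^2 + 1^2) = 106
  t^2 * 53 = 106  =>  t = sqrt(2)
Maximum = 6*6t + 4*4t + 1*1t = 53*sqrt(2) = sqrt(5618)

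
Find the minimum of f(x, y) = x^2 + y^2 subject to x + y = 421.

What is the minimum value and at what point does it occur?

Substitute y = 421 - x into f(x,y) = x^2 + y^2:
g(x) = x^2 + (421 - x)^2 = 2x^2 - 842x + 177241
g'(x) = 4x - 842 = 0  =>  x = 421/2
y = 421 - 421/2 = 421/2
Minimum value = (421/2)^2 + (421/2)^2 = 177241/2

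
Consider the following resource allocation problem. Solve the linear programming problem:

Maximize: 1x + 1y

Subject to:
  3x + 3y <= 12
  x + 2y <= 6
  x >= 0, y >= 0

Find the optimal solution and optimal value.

Feasible vertices: (0, 0), (0, 3), (2, 2), (4, 0)
Objective 1x + 1y at each:
  (0, 0): 0
  (0, 3): 3
  (2, 2): 4
  (4, 0): 4
Maximum is 4 at (2, 2).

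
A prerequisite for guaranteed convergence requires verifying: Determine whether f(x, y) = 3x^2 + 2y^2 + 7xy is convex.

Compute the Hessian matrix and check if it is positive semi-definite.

f(x,y) = 3x^2 + 2y^2 + 7xy
Hessian H = [[6, 7], [7, 4]]
trace(H) = 10, det(H) = -25
Eigenvalues: (10 +/- sqrt(200)) / 2 = 12.07, -2.071
Since not both eigenvalues positive, f is neither convex nor concave.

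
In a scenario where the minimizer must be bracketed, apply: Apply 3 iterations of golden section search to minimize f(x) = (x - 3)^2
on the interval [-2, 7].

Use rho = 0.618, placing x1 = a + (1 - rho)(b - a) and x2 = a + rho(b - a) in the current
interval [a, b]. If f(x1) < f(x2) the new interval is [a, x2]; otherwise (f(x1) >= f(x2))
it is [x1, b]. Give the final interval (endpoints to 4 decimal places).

Golden section search for min of f(x) = (x - 3)^2 on [-2, 7].
Each step: x1 = a + (1 - rho)(b - a), x2 = a + rho(b - a); if f(x1) < f(x2) keep [a, x2], otherwise keep [x1, b].
Step 1: [-2.0000, 7.0000], x1=1.4380 (f=2.4398), x2=3.5620 (f=0.3158); f(x1) > f(x2) => keep [1.4380, 7.0000]
Step 2: [1.4380, 7.0000], x1=3.5627 (f=0.3166), x2=4.8753 (f=3.5168); f(x1) < f(x2) => keep [1.4380, 4.8753]
Step 3: [1.4380, 4.8753], x1=2.7511 (f=0.0620), x2=3.5623 (f=0.3161); f(x1) < f(x2) => keep [1.4380, 3.5623]
Final interval: [1.4380, 3.5623]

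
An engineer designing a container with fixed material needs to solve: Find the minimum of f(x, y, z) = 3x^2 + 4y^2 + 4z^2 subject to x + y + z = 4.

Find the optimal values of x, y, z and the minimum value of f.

Using Lagrange multipliers on f = 3x^2 + 4y^2 + 4z^2 with constraint x + y + z = 4:
Conditions: 2*3*x = lambda, 2*4*y = lambda, 2*4*z = lambda
So x = lambda/6, y = lambda/8, z = lambda/8
Substituting into constraint: lambda * (5/12) = 4
lambda = 48/5
x = 8/5, y = 6/5, z = 6/5
Minimum value = 96/5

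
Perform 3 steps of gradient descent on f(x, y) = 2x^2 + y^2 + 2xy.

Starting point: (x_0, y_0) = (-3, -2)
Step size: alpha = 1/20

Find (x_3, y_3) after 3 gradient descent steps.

f(x,y) = 2x^2 + y^2 + 2xy
grad_x = 4x + 2y, grad_y = 2y + 2x
Step 1: grad = (-16, -10), (-11/5, -3/2)
Step 2: grad = (-59/5, -37/5), (-161/100, -113/100)
Step 3: grad = (-87/10, -137/25), (-47/40, -107/125)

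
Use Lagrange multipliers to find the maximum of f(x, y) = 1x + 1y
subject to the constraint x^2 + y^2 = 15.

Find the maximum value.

Set up Lagrange conditions: grad f = lambda * grad g
  1 = 2*lambda*x
  1 = 2*lambda*y
From these: x/y = 1/1, so x = 1t, y = 1t for some t.
Substitute into constraint: (1t)^2 + (1t)^2 = 15
  t^2 * 2 = 15
  t = sqrt(15/2)
Maximum = 1*x + 1*y = (1^2 + 1^2)*t = 2 * sqrt(15/2) = sqrt(30)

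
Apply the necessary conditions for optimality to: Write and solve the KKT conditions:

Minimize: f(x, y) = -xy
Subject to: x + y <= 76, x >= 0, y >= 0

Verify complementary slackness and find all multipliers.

Problem: min -xy s.t. x + y <= 76 (multiplier lambda), x >= 0 (mu_x), y >= 0 (mu_y)
KKT stationarity: -y + lambda - mu_x = 0, -x + lambda - mu_y = 0, with lambda, mu_x, mu_y >= 0
Complementary slackness: lambda*(x + y - 76) = 0, mu_x*x = 0, mu_y*y = 0
If lambda = 0: y = -mu_x <= 0 and x = -mu_y <= 0 force x = y = 0 with f = 0; but x = y = 38 is feasible with f = -1444 < 0, so this is not the minimum. Hence lambda > 0 and x + y = 76.
Try x > 0, y > 0 (so mu_x = mu_y = 0): y = lambda, x = lambda => x = y = lambda
x + y = 76 => 2*lambda = 76 => lambda = 38
x* = y* = 38 > 0, consistent with mu_x = mu_y = 0.
(Any feasible point with x = 0 or y = 0 has f = 0 > -1444, so the minimum is not on those boundaries.)
min(-xy) = -1444 (i.e. max xy = 1444)
Multipliers: lambda = 38, mu_x = 0, mu_y = 0
Complementary slackness: lambda*(x + y - 76) = 38*(38 + 38 - 76) = 0, mu_x*x = 0*38 = 0, mu_y*y = 0*38 = 0. Satisfied.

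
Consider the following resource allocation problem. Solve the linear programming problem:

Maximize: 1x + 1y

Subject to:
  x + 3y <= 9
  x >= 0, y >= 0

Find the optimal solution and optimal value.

The feasible region has vertices at [(0, 0), (9, 0), (0, 3)].
Checking objective 1x + 1y at each vertex:
  (0, 0): 1*0 + 1*0 = 0
  (9, 0): 1*9 + 1*0 = 9
  (0, 3): 1*0 + 1*3 = 3
Maximum is 9 at (9, 0).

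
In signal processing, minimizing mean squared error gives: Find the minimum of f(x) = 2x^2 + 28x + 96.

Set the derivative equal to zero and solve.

f(x) = 2x^2 + 28x + 96
f'(x) = 4x + (28) = 0
x = -28/4 = -7
f(-7) = -2
Since f''(x) = 4 > 0, this is a minimum.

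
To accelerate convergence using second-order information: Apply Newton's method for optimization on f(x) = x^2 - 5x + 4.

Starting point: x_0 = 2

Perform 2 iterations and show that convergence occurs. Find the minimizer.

f(x) = x^2 - 5x + 4, f'(x) = 2x + (-5), f''(x) = 2
Step 1: f'(2) = -1, x_1 = 2 - -1/2 = 5/2
Step 2: f'(5/2) = 0, x_2 = 5/2 (converged)
Newton's method converges in 1 step for quadratics.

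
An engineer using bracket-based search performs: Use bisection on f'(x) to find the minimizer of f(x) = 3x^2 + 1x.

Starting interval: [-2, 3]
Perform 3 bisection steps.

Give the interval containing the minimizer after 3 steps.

Finding critical point of f(x) = 3x^2 + 1x using bisection on f'(x) = 6x + 1.
f'(x) = 0 when x = -1/6.
Starting interval: [-2, 3]
Step 1: mid = 1/2, f'(mid) = 4, new interval = [-2, 1/2]
Step 2: mid = -3/4, f'(mid) = -7/2, new interval = [-3/4, 1/2]
Step 3: mid = -1/8, f'(mid) = 1/4, new interval = [-3/4, -1/8]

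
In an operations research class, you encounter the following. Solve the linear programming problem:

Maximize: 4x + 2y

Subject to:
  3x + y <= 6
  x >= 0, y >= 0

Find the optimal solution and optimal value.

The feasible region has vertices at [(0, 0), (2, 0), (0, 6)].
Checking objective 4x + 2y at each vertex:
  (0, 0): 4*0 + 2*0 = 0
  (2, 0): 4*2 + 2*0 = 8
  (0, 6): 4*0 + 2*6 = 12
Maximum is 12 at (0, 6).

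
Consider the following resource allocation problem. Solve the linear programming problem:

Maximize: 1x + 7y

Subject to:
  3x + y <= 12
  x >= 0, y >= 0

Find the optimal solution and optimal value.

The feasible region has vertices at [(0, 0), (4, 0), (0, 12)].
Checking objective 1x + 7y at each vertex:
  (0, 0): 1*0 + 7*0 = 0
  (4, 0): 1*4 + 7*0 = 4
  (0, 12): 1*0 + 7*12 = 84
Maximum is 84 at (0, 12).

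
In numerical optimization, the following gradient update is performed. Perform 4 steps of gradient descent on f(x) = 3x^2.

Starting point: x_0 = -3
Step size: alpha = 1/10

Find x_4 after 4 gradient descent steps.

f(x) = 3x^2, f'(x) = 6x + (0)
Step 1: f'(-3) = -18, x_1 = -3 - 1/10 * -18 = -6/5
Step 2: f'(-6/5) = -36/5, x_2 = -6/5 - 1/10 * -36/5 = -12/25
Step 3: f'(-12/25) = -72/25, x_3 = -12/25 - 1/10 * -72/25 = -24/125
Step 4: f'(-24/125) = -144/125, x_4 = -24/125 - 1/10 * -144/125 = -48/625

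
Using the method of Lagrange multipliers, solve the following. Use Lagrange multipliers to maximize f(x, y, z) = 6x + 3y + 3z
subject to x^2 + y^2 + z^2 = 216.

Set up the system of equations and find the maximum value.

Lagrange conditions: 6 = 2*lambda*x, 3 = 2*lambda*y, 3 = 2*lambda*z
So x:6 = y:3 = z:3, i.e. x = 6t, y = 3t, z = 3t
Constraint: t^2*(6^2 + 3^2 + 3^2) = 216
  t^2 * 54 = 216  =>  t = sqrt(4)
Maximum = 6*6t + 3*3t + 3*3t = 54*sqrt(4) = 108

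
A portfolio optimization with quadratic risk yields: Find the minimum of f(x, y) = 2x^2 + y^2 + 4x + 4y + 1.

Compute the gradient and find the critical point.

f(x,y) = 2x^2 + y^2 + 4x + 4y + 1
df/dx = 4x + (4) = 0  =>  x = -1
df/dy = 2y + (4) = 0  =>  y = -2
f(-1, -2) = 2*(-1)^2 + 1*(-2)^2 + 4*(-1) + 4*(-2) + 1 = -5
Hessian is diagonal with entries 4, 2 > 0, so this is a minimum.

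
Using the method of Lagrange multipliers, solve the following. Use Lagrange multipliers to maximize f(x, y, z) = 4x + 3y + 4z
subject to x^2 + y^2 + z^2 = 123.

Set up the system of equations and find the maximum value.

Lagrange conditions: 4 = 2*lambda*x, 3 = 2*lambda*y, 4 = 2*lambda*z
So x:4 = y:3 = z:4, i.e. x = 4t, y = 3t, z = 4t
Constraint: t^2*(4^2 + 3^2 + 4^2) = 123
  t^2 * 41 = 123  =>  t = sqrt(3)
Maximum = 4*4t + 3*3t + 4*4t = 41*sqrt(3) = sqrt(5043)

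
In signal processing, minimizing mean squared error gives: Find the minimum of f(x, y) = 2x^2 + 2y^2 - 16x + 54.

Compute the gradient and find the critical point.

f(x,y) = 2x^2 + 2y^2 - 16x + 54
df/dx = 4x + (-16) = 0  =>  x = 4
df/dy = 4y + (0) = 0  =>  y = 0
f(4, 0) = 2*(4)^2 + 2*(0)^2 + -16*(4) + 54 = 22
Hessian is diagonal with entries 4, 4 > 0, so this is a minimum.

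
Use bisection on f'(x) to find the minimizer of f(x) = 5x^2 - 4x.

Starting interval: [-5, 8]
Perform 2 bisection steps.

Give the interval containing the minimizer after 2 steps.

Finding critical point of f(x) = 5x^2 - 4x using bisection on f'(x) = 10x + -4.
f'(x) = 0 when x = 2/5.
Starting interval: [-5, 8]
Step 1: mid = 3/2, f'(mid) = 11, new interval = [-5, 3/2]
Step 2: mid = -7/4, f'(mid) = -43/2, new interval = [-7/4, 3/2]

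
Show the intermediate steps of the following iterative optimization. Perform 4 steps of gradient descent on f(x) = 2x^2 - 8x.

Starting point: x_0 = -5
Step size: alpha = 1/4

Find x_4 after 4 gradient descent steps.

f(x) = 2x^2 - 8x, f'(x) = 4x + (-8)
Step 1: f'(-5) = -28, x_1 = -5 - 1/4 * -28 = 2
Step 2: f'(2) = 0, x_2 = 2 - 1/4 * 0 = 2
Step 3: f'(2) = 0, x_3 = 2 - 1/4 * 0 = 2
Step 4: f'(2) = 0, x_4 = 2 - 1/4 * 0 = 2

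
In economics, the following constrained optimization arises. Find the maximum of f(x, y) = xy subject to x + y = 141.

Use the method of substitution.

Substitute y = 141 - x into f(x,y) = xy:
g(x) = x(141 - x) = 141x - x^2
g'(x) = 141 - 2x = 0  =>  x = 141/2
y = 141 - 141/2 = 141/2
Maximum value = (141/2) * (141/2) = 19881/4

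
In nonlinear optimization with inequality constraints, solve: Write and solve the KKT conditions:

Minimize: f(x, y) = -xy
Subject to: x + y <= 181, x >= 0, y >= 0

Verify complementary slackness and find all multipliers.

Problem: min -xy s.t. x + y <= 181 (multiplier lambda), x >= 0 (mu_x), y >= 0 (mu_y)
KKT stationarity: -y + lambda - mu_x = 0, -x + lambda - mu_y = 0, with lambda, mu_x, mu_y >= 0
Complementary slackness: lambda*(x + y - 181) = 0, mu_x*x = 0, mu_y*y = 0
If lambda = 0: y = -mu_x <= 0 and x = -mu_y <= 0 force x = y = 0 with f = 0; but x = y = 181/2 is feasible with f = -32761/4 < 0, so this is not the minimum. Hence lambda > 0 and x + y = 181.
Try x > 0, y > 0 (so mu_x = mu_y = 0): y = lambda, x = lambda => x = y = lambda
x + y = 181 => 2*lambda = 181 => lambda = 181/2
x* = y* = 181/2 > 0, consistent with mu_x = mu_y = 0.
(Any feasible point with x = 0 or y = 0 has f = 0 > -32761/4, so the minimum is not on those boundaries.)
min(-xy) = -32761/4 (i.e. max xy = 32761/4)
Multipliers: lambda = 181/2, mu_x = 0, mu_y = 0
Complementary slackness: lambda*(x + y - 181) = 181/2*(181/2 + 181/2 - 181) = 0, mu_x*x = 0*181/2 = 0, mu_y*y = 0*181/2 = 0. Satisfied.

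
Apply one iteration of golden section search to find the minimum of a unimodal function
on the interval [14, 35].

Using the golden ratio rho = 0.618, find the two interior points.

Golden section search on [14, 35].
Golden ratio rho = 0.618 (approx).
Interior points:
  x_1 = 14 + (1-0.618)*21 = 22.0220
  x_2 = 14 + 0.618*21 = 26.9780
Compare f(x_1) and f(x_2) to determine which subinterval to keep.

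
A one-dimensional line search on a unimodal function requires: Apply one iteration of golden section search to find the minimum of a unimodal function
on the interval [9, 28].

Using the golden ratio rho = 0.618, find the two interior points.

Golden section search on [9, 28].
Golden ratio rho = 0.618 (approx).
Interior points:
  x_1 = 9 + (1-0.618)*19 = 16.2580
  x_2 = 9 + 0.618*19 = 20.7420
Compare f(x_1) and f(x_2) to determine which subinterval to keep.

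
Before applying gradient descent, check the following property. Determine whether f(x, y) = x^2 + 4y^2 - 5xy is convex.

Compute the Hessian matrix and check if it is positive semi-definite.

f(x,y) = x^2 + 4y^2 - 5xy
Hessian H = [[2, -5], [-5, 8]]
trace(H) = 10, det(H) = -9
Eigenvalues: (10 +/- sqrt(136)) / 2 = 10.83, -0.831
Since not both eigenvalues positive, f is neither convex nor concave.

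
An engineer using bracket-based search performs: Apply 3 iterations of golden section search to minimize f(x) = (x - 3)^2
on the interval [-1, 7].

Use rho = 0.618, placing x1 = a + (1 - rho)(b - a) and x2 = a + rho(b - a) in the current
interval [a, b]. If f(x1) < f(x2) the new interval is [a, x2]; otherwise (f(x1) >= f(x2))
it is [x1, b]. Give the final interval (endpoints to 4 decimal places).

Golden section search for min of f(x) = (x - 3)^2 on [-1, 7].
Each step: x1 = a + (1 - rho)(b - a), x2 = a + rho(b - a); if f(x1) < f(x2) keep [a, x2], otherwise keep [x1, b].
Step 1: [-1.0000, 7.0000], x1=2.0560 (f=0.8911), x2=3.9440 (f=0.8911); f(x1) = f(x2) (tie, not '<') => keep [2.0560, 7.0000]
Step 2: [2.0560, 7.0000], x1=3.9446 (f=0.8923), x2=5.1114 (f=4.4580); f(x1) < f(x2) => keep [2.0560, 5.1114]
Step 3: [2.0560, 5.1114], x1=3.2232 (f=0.0498), x2=3.9442 (f=0.8916); f(x1) < f(x2) => keep [2.0560, 3.9442]
Final interval: [2.0560, 3.9442]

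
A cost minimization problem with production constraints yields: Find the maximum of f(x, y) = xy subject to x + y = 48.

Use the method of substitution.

Substitute y = 48 - x into f(x,y) = xy:
g(x) = x(48 - x) = 48x - x^2
g'(x) = 48 - 2x = 0  =>  x = 24
y = 48 - 24 = 24
Maximum value = 24 * 24 = 576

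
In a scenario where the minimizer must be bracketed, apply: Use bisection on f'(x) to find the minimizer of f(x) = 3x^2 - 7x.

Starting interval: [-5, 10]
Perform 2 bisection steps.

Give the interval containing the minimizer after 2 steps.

Finding critical point of f(x) = 3x^2 - 7x using bisection on f'(x) = 6x + -7.
f'(x) = 0 when x = 7/6.
Starting interval: [-5, 10]
Step 1: mid = 5/2, f'(mid) = 8, new interval = [-5, 5/2]
Step 2: mid = -5/4, f'(mid) = -29/2, new interval = [-5/4, 5/2]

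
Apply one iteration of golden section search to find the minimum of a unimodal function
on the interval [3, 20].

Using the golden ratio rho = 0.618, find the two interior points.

Golden section search on [3, 20].
Golden ratio rho = 0.618 (approx).
Interior points:
  x_1 = 3 + (1-0.618)*17 = 9.4940
  x_2 = 3 + 0.618*17 = 13.5060
Compare f(x_1) and f(x_2) to determine which subinterval to keep.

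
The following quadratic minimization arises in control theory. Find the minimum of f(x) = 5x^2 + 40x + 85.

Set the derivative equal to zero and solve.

f(x) = 5x^2 + 40x + 85
f'(x) = 10x + (40) = 0
x = -40/10 = -4
f(-4) = 5
Since f''(x) = 10 > 0, this is a minimum.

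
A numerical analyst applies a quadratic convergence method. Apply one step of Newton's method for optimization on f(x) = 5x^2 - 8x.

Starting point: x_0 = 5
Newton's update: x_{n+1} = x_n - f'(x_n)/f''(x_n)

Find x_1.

f(x) = 5x^2 - 8x
f'(x) = 10x + (-8), f''(x) = 10
Newton step: x_1 = x_0 - f'(x_0)/f''(x_0)
f'(5) = 42
x_1 = 5 - 42/10 = 4/5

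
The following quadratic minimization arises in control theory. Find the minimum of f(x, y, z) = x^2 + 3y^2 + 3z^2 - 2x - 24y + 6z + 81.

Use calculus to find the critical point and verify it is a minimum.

f(x,y,z) = x^2 + 3y^2 + 3z^2 - 2x - 24y + 6z + 81
df/dx = 2x + (-2) = 0 => x = 1
df/dy = 6y + (-24) = 0 => y = 4
df/dz = 6z + (6) = 0 => z = -1
f(1,4,-1) = 1*(1)^2 + 3*(4)^2 + 3*(-1)^2 + -2*(1) + -24*(4) + 6*(-1) + 81 = 29
Hessian is diagonal with entries 2, 6, 6 > 0, confirmed minimum.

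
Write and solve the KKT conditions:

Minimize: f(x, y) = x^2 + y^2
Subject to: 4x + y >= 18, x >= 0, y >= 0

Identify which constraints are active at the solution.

KKT conditions for min x^2 + y^2 s.t. 4x + 1y >= 18, x >= 0, y >= 0:
Stationarity: 2x = mu*4 + mu_x, 2y = mu*1 + mu_y, with mu, mu_x, mu_y >= 0
Complementary slackness: mu*(4x + y - 18) = 0, mu_x*x = 0, mu_y*y = 0
(0, 0) is infeasible (4*0 + 1*0 < 18), so if mu = 0 stationarity would force x = mu_x/2 >= 0, y = mu_y/2 >= 0 with mu_x*x = mu_y*y = 0, i.e. x = y = 0: contradiction. Hence mu > 0 and 4x + y = 18 is active.
Try x > 0, y > 0 (so mu_x = mu_y = 0): x = 4*mu/2, y = 1*mu/2
Substitute: 4*(4*mu/2) + 1*(1*mu/2) = 18
  mu*17/2 = 18 => mu = 36/17
x* = 72/17 > 0, y* = 18/17 > 0, consistent with mu_x = mu_y = 0.
f is convex and the constraints are linear, so this KKT point is the global minimum.
f* = 324/17
Active constraints: 4x + y >= 18 (holds with equality, mu = 36/17 > 0); x >= 0 and y >= 0 are inactive (mu_x = mu_y = 0).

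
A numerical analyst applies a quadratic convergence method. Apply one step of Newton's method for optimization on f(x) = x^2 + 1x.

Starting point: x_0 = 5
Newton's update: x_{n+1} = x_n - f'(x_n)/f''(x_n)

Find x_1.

f(x) = x^2 + 1x
f'(x) = 2x + (1), f''(x) = 2
Newton step: x_1 = x_0 - f'(x_0)/f''(x_0)
f'(5) = 11
x_1 = 5 - 11/2 = -1/2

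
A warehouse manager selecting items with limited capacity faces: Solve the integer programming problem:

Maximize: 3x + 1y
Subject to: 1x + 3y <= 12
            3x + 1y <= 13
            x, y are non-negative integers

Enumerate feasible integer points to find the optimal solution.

Constraint 1: 1x + 3y <= 12
Constraint 2: 3x + 1y <= 13
Feasible x range (need y >= 0): 0 <= x <= min(12/1, 13/3) => x in {0, ..., 4}.
Enumerate feasible integer points row by row (the coefficient of y is 1 > 0, so for each x the largest feasible y gives the best value):
  x = 0: y <= min((12 - 1*0)/3, (13 - 3*0)/1) => y in {0, ..., 4}; best 3*0 + 1*4 = 4
  x = 1: y <= min((12 - 1*1)/3, (13 - 3*1)/1) => y in {0, ..., 3}; best 3*1 + 1*3 = 6
  x = 2: y <= min((12 - 1*2)/3, (13 - 3*2)/1) => y in {0, ..., 3}; best 3*2 + 1*3 = 9
  x = 3: y <= min((12 - 1*3)/3, (13 - 3*3)/1) => y in {0, ..., 3}; best 3*3 + 1*3 = 12
  x = 4: y <= min((12 - 1*4)/3, (13 - 3*4)/1) => y in {0, ..., 1}; best 3*4 + 1*1 = 13
The maximum 3x + 1y = 13 is achieved at x = 4, y = 1.
Check: 1*4 + 3*1 = 7 <= 12 and 3*4 + 1*1 = 13 <= 13.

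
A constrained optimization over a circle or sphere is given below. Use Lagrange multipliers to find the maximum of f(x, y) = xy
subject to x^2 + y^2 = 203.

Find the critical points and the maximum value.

Lagrange conditions: y = 2*lambda*x and x = 2*lambda*y
If x = 0 then y = 0, violating the constraint, so x, y != 0.
Dividing: y/x = x/y => x^2 = y^2 => y = x or y = -x
Constraint: 2x^2 = 203 => x^2 = 203/2 => x = +/-sqrt(203/2)
Critical points: (sqrt(203/2), sqrt(203/2)), (-sqrt(203/2), -sqrt(203/2)), (sqrt(203/2), -sqrt(203/2)), (-sqrt(203/2), sqrt(203/2))
  y = x:  xy = x^2 = 203/2  at (sqrt(203/2), sqrt(203/2)) and (-sqrt(203/2), -sqrt(203/2))
  y = -x: xy = -x^2 = -203/2 at (sqrt(203/2), -sqrt(203/2)) and (-sqrt(203/2), sqrt(203/2))
Maximum xy = 203/2 at (sqrt(203/2), sqrt(203/2)) and (-sqrt(203/2), -sqrt(203/2))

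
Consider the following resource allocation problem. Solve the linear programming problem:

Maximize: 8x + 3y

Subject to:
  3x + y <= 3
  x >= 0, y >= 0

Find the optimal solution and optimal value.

The feasible region has vertices at [(0, 0), (1, 0), (0, 3)].
Checking objective 8x + 3y at each vertex:
  (0, 0): 8*0 + 3*0 = 0
  (1, 0): 8*1 + 3*0 = 8
  (0, 3): 8*0 + 3*3 = 9
Maximum is 9 at (0, 3).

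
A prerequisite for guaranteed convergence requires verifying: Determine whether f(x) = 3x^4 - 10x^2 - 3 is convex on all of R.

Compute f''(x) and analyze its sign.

f(x) = 3x^4 - 10x^2 - 3
f'(x) = 12x^3 + -20x
f''(x) = 36x^2 + -20
f''(0) = -20 < 0, so not convex near x = 0
Therefore, f is not globally convex on R.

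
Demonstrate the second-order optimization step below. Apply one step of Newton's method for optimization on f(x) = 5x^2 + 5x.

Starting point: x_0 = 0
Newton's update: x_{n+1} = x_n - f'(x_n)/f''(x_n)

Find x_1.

f(x) = 5x^2 + 5x
f'(x) = 10x + (5), f''(x) = 10
Newton step: x_1 = x_0 - f'(x_0)/f''(x_0)
f'(0) = 5
x_1 = 0 - 5/10 = -1/2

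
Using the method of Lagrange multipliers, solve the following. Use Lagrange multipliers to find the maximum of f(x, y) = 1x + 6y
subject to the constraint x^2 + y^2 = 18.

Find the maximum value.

Set up Lagrange conditions: grad f = lambda * grad g
  1 = 2*lambda*x
  6 = 2*lambda*y
From these: x/y = 1/6, so x = 1t, y = 6t for some t.
Substitute into constraint: (1t)^2 + (6t)^2 = 18
  t^2 * 37 = 18
  t = sqrt(18/37)
Maximum = 1*x + 6*y = (1^2 + 6^2)*t = 37 * sqrt(18/37) = sqrt(666)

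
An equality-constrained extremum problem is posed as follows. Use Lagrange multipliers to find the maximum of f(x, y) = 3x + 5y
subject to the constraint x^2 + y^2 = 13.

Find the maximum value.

Set up Lagrange conditions: grad f = lambda * grad g
  3 = 2*lambda*x
  5 = 2*lambda*y
From these: x/y = 3/5, so x = 3t, y = 5t for some t.
Substitute into constraint: (3t)^2 + (5t)^2 = 13
  t^2 * 34 = 13
  t = sqrt(13/34)
Maximum = 3*x + 5*y = (3^2 + 5^2)*t = 34 * sqrt(13/34) = sqrt(442)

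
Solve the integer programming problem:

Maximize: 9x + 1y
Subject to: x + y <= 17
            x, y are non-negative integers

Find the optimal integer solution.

Objective: 9x + 1y, constraint: x + y <= 17
Coefficient of x is 9 >= coefficient of y is 1, so allocate the entire budget to x.
Optimal: x = 17, y = 0, value = 153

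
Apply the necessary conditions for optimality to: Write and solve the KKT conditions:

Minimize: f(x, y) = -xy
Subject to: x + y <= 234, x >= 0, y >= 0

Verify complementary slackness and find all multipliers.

Problem: min -xy s.t. x + y <= 234 (multiplier lambda), x >= 0 (mu_x), y >= 0 (mu_y)
KKT stationarity: -y + lambda - mu_x = 0, -x + lambda - mu_y = 0, with lambda, mu_x, mu_y >= 0
Complementary slackness: lambda*(x + y - 234) = 0, mu_x*x = 0, mu_y*y = 0
If lambda = 0: y = -mu_x <= 0 and x = -mu_y <= 0 force x = y = 0 with f = 0; but x = y = 117 is feasible with f = -13689 < 0, so this is not the minimum. Hence lambda > 0 and x + y = 234.
Try x > 0, y > 0 (so mu_x = mu_y = 0): y = lambda, x = lambda => x = y = lambda
x + y = 234 => 2*lambda = 234 => lambda = 117
x* = y* = 117 > 0, consistent with mu_x = mu_y = 0.
(Any feasible point with x = 0 or y = 0 has f = 0 > -13689, so the minimum is not on those boundaries.)
min(-xy) = -13689 (i.e. max xy = 13689)
Multipliers: lambda = 117, mu_x = 0, mu_y = 0
Complementary slackness: lambda*(x + y - 234) = 117*(117 + 117 - 234) = 0, mu_x*x = 0*117 = 0, mu_y*y = 0*117 = 0. Satisfied.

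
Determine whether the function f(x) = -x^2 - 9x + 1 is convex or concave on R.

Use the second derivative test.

f(x) = -x^2 - 9x + 1
f'(x) = -2x - 9
f''(x) = -2
Since f''(x) = -2 < 0 for all x, f is concave on R.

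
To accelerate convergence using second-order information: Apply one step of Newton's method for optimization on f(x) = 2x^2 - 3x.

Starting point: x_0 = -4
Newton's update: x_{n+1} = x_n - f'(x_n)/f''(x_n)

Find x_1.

f(x) = 2x^2 - 3x
f'(x) = 4x + (-3), f''(x) = 4
Newton step: x_1 = x_0 - f'(x_0)/f''(x_0)
f'(-4) = -19
x_1 = -4 - -19/4 = 3/4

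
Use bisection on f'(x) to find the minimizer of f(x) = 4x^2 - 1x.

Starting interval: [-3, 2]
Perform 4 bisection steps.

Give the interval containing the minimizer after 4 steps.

Finding critical point of f(x) = 4x^2 - 1x using bisection on f'(x) = 8x + -1.
f'(x) = 0 when x = 1/8.
Starting interval: [-3, 2]
Step 1: mid = -1/2, f'(mid) = -5, new interval = [-1/2, 2]
Step 2: mid = 3/4, f'(mid) = 5, new interval = [-1/2, 3/4]
Step 3: mid = 1/8, f'(mid) = 0, new interval = [1/8, 1/8]
Step 4: mid = 1/8, f'(mid) = 0, new interval = [1/8, 1/8]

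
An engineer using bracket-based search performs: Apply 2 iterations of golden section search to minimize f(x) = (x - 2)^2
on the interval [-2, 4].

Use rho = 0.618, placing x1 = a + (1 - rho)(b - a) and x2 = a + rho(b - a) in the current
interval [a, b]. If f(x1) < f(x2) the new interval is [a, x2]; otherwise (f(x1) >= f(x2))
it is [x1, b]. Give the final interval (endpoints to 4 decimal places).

Golden section search for min of f(x) = (x - 2)^2 on [-2, 4].
Each step: x1 = a + (1 - rho)(b - a), x2 = a + rho(b - a); if f(x1) < f(x2) keep [a, x2], otherwise keep [x1, b].
Step 1: [-2.0000, 4.0000], x1=0.2920 (f=2.9173), x2=1.7080 (f=0.0853); f(x1) > f(x2) => keep [0.2920, 4.0000]
Step 2: [0.2920, 4.0000], x1=1.7085 (f=0.0850), x2=2.5835 (f=0.3405); f(x1) < f(x2) => keep [0.2920, 2.5835]
Final interval: [0.2920, 2.5835]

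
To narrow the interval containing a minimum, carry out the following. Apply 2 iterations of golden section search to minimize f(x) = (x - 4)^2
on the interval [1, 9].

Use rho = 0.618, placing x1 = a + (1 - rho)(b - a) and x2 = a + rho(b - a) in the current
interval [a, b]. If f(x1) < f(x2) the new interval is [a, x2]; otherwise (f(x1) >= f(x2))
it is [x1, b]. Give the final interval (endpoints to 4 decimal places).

Golden section search for min of f(x) = (x - 4)^2 on [1, 9].
Each step: x1 = a + (1 - rho)(b - a), x2 = a + rho(b - a); if f(x1) < f(x2) keep [a, x2], otherwise keep [x1, b].
Step 1: [1.0000, 9.0000], x1=4.0560 (f=0.0031), x2=5.9440 (f=3.7791); f(x1) < f(x2) => keep [1.0000, 5.9440]
Step 2: [1.0000, 5.9440], x1=2.8886 (f=1.2352), x2=4.0554 (f=0.0031); f(x1) > f(x2) => keep [2.8886, 5.9440]
Final interval: [2.8886, 5.9440]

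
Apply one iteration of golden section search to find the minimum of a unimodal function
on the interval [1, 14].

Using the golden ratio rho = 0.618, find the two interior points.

Golden section search on [1, 14].
Golden ratio rho = 0.618 (approx).
Interior points:
  x_1 = 1 + (1-0.618)*13 = 5.9660
  x_2 = 1 + 0.618*13 = 9.0340
Compare f(x_1) and f(x_2) to determine which subinterval to keep.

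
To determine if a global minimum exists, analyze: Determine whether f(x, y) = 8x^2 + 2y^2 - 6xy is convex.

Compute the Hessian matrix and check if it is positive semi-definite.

f(x,y) = 8x^2 + 2y^2 - 6xy
Hessian H = [[16, -6], [-6, 4]]
trace(H) = 20, det(H) = 28
Eigenvalues: (20 +/- sqrt(288)) / 2 = 18.49, 1.515
Since both eigenvalues > 0, f is convex.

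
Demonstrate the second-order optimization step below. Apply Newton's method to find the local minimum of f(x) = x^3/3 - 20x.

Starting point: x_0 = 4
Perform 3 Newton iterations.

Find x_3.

f(x) = x^3/3 - 20x
f'(x) = x^2 - 20, f''(x) = 2x
Newton update: x_{n+1} = x_n - (x_n^2 - 20)/(2*x_n)
Step 1: x_0 = 4, f'=-4, f''=8, x_1 = 9/2
Step 2: x_1 = 9/2, f'=1/4, f''=9, x_2 = 161/36
Step 3: x_2 = 161/36, f'=1/1296, f''=161/18, x_3 = 51841/11592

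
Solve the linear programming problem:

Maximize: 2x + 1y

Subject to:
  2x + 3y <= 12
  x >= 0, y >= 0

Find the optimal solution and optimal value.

The feasible region has vertices at [(0, 0), (6, 0), (0, 4)].
Checking objective 2x + 1y at each vertex:
  (0, 0): 2*0 + 1*0 = 0
  (6, 0): 2*6 + 1*0 = 12
  (0, 4): 2*0 + 1*4 = 4
Maximum is 12 at (6, 0).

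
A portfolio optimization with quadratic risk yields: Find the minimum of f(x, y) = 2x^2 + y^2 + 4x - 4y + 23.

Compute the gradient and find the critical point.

f(x,y) = 2x^2 + y^2 + 4x - 4y + 23
df/dx = 4x + (4) = 0  =>  x = -1
df/dy = 2y + (-4) = 0  =>  y = 2
f(-1, 2) = 2*(-1)^2 + 1*(2)^2 + 4*(-1) + -4*(2) + 23 = 17
Hessian is diagonal with entries 4, 2 > 0, so this is a minimum.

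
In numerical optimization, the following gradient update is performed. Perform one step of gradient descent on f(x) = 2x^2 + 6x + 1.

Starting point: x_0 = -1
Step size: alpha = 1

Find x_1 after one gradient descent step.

f(x) = 2x^2 + 6x + 1
f'(x) = 4x + 6
f'(-1) = 4*-1 + (6) = 2
x_1 = x_0 - alpha * f'(x_0) = -1 - 1 * 2 = -3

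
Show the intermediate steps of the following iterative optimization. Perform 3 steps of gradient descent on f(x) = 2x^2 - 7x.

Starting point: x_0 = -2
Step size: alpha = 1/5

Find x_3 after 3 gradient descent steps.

f(x) = 2x^2 - 7x, f'(x) = 4x + (-7)
Step 1: f'(-2) = -15, x_1 = -2 - 1/5 * -15 = 1
Step 2: f'(1) = -3, x_2 = 1 - 1/5 * -3 = 8/5
Step 3: f'(8/5) = -3/5, x_3 = 8/5 - 1/5 * -3/5 = 43/25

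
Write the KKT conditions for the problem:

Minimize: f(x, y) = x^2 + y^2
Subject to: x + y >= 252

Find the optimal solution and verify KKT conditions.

KKT conditions for min x^2 + y^2 s.t. x + y >= 252:
Stationarity: 2x = mu, 2y = mu
So x = y = mu/2.
Complementary slackness: mu*(x + y - 252) = 0
Primal feasibility: x + y >= 252; dual feasibility: mu >= 0
If mu = 0 then x = y = 0, but 0 + 0 < 252 is infeasible, so the constraint is active.
Constraint active: x + y = 2*(mu/2) = 252 => mu = 252
x = y = 126, f = 31752
Verify: stationarity 2*126 = 252 = mu; primal 126 + 126 = 252 >= 252; dual mu = 252 >= 0; complementary slackness 252*(252 - 252) = 0. All KKT conditions hold.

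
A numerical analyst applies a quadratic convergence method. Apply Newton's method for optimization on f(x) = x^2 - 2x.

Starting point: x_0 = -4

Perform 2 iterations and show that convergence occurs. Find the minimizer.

f(x) = x^2 - 2x, f'(x) = 2x + (-2), f''(x) = 2
Step 1: f'(-4) = -10, x_1 = -4 - -10/2 = 1
Step 2: f'(1) = 0, x_2 = 1 (converged)
Newton's method converges in 1 step for quadratics.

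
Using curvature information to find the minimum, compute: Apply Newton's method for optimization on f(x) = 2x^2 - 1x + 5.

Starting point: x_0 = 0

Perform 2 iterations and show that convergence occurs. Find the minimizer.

f(x) = 2x^2 - 1x + 5, f'(x) = 4x + (-1), f''(x) = 4
Step 1: f'(0) = -1, x_1 = 0 - -1/4 = 1/4
Step 2: f'(1/4) = 0, x_2 = 1/4 (converged)
Newton's method converges in 1 step for quadratics.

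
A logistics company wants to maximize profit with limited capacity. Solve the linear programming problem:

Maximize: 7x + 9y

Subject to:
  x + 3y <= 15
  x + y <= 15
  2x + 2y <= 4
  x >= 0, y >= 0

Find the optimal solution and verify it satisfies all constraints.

Feasible vertices: (0, 0), (0, 2), (2, 0)
Objective 7x + 9y at each vertex:
  (0, 0): 0
  (0, 2): 18
  (2, 0): 14
Maximum is 18 at (0, 2).
Verify constraints at (x, y) = (0, 2):
  1*0 + 3*2 = 6 <= 15
  1*0 + 1*2 = 2 <= 15
  2*0 + 2*2 = 4 <= 4 (active)
  x = 0 >= 0, y = 2 >= 0. All constraints satisfied.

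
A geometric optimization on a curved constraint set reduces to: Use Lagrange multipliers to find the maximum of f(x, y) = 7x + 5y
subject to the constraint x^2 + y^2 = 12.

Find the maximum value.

Set up Lagrange conditions: grad f = lambda * grad g
  7 = 2*lambda*x
  5 = 2*lambda*y
From these: x/y = 7/5, so x = 7t, y = 5t for some t.
Substitute into constraint: (7t)^2 + (5t)^2 = 12
  t^2 * 74 = 12
  t = sqrt(12/74)
Maximum = 7*x + 5*y = (7^2 + 5^2)*t = 74 * sqrt(12/74) = sqrt(888)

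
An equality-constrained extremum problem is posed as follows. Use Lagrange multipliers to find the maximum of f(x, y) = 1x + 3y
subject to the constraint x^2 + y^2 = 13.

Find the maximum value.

Set up Lagrange conditions: grad f = lambda * grad g
  1 = 2*lambda*x
  3 = 2*lambda*y
From these: x/y = 1/3, so x = 1t, y = 3t for some t.
Substitute into constraint: (1t)^2 + (3t)^2 = 13
  t^2 * 10 = 13
  t = sqrt(13/10)
Maximum = 1*x + 3*y = (1^2 + 3^2)*t = 10 * sqrt(13/10) = sqrt(130)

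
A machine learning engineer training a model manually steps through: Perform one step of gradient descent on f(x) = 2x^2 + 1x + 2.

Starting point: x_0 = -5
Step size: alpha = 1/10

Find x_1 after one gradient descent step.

f(x) = 2x^2 + 1x + 2
f'(x) = 4x + 1
f'(-5) = 4*-5 + (1) = -19
x_1 = x_0 - alpha * f'(x_0) = -5 - 1/10 * -19 = -31/10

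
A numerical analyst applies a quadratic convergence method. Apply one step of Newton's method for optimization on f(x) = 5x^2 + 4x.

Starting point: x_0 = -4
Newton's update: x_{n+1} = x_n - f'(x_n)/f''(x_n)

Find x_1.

f(x) = 5x^2 + 4x
f'(x) = 10x + (4), f''(x) = 10
Newton step: x_1 = x_0 - f'(x_0)/f''(x_0)
f'(-4) = -36
x_1 = -4 - -36/10 = -2/5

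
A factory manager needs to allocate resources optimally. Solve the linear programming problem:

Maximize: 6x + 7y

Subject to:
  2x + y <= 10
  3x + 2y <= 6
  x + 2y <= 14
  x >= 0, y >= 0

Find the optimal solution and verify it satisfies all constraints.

Feasible vertices: (0, 0), (0, 3), (2, 0)
Objective 6x + 7y at each vertex:
  (0, 0): 0
  (0, 3): 21
  (2, 0): 12
Maximum is 21 at (0, 3).
Verify constraints at (x, y) = (0, 3):
  2*0 + 1*3 = 3 <= 10
  3*0 + 2*3 = 6 <= 6 (active)
  1*0 + 2*3 = 6 <= 14
  x = 0 >= 0, y = 3 >= 0. All constraints satisfied.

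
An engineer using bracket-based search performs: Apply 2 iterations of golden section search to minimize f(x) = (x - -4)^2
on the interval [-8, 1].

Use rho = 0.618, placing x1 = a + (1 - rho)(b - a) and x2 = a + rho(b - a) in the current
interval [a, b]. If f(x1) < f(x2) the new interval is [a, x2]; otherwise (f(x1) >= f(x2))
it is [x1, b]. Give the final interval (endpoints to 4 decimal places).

Golden section search for min of f(x) = (x - -4)^2 on [-8, 1].
Each step: x1 = a + (1 - rho)(b - a), x2 = a + rho(b - a); if f(x1) < f(x2) keep [a, x2], otherwise keep [x1, b].
Step 1: [-8.0000, 1.0000], x1=-4.5620 (f=0.3158), x2=-2.4380 (f=2.4398); f(x1) < f(x2) => keep [-8.0000, -2.4380]
Step 2: [-8.0000, -2.4380], x1=-5.8753 (f=3.5168), x2=-4.5627 (f=0.3166); f(x1) > f(x2) => keep [-5.8753, -2.4380]
Final interval: [-5.8753, -2.4380]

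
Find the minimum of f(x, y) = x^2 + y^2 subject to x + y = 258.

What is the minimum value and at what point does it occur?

Substitute y = 258 - x into f(x,y) = x^2 + y^2:
g(x) = x^2 + (258 - x)^2 = 2x^2 - 516x + 66564
g'(x) = 4x - 516 = 0  =>  x = 129
y = 258 - 129 = 129
Minimum value = 129^2 + 129^2 = 33282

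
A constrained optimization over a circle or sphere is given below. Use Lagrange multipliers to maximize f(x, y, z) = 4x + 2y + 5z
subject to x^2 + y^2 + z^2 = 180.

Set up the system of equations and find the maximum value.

Lagrange conditions: 4 = 2*lambda*x, 2 = 2*lambda*y, 5 = 2*lambda*z
So x:4 = y:2 = z:5, i.e. x = 4t, y = 2t, z = 5t
Constraint: t^2*(4^2 + 2^2 + 5^2) = 180
  t^2 * 45 = 180  =>  t = sqrt(4)
Maximum = 4*4t + 2*2t + 5*5t = 45*sqrt(4) = 90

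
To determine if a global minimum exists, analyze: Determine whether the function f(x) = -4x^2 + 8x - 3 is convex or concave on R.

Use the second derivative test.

f(x) = -4x^2 + 8x - 3
f'(x) = -8x + 8
f''(x) = -8
Since f''(x) = -8 < 0 for all x, f is concave on R.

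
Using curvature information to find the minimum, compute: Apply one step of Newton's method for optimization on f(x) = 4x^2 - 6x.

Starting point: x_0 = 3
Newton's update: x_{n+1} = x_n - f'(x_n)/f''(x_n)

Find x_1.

f(x) = 4x^2 - 6x
f'(x) = 8x + (-6), f''(x) = 8
Newton step: x_1 = x_0 - f'(x_0)/f''(x_0)
f'(3) = 18
x_1 = 3 - 18/8 = 3/4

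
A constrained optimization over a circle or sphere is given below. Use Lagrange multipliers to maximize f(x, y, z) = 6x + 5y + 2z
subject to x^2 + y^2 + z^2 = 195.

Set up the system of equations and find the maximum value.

Lagrange conditions: 6 = 2*lambda*x, 5 = 2*lambda*y, 2 = 2*lambda*z
So x:6 = y:5 = z:2, i.e. x = 6t, y = 5t, z = 2t
Constraint: t^2*(6^2 + 5^2 + 2^2) = 195
  t^2 * 65 = 195  =>  t = sqrt(3)
Maximum = 6*6t + 5*5t + 2*2t = 65*sqrt(3) = sqrt(12675)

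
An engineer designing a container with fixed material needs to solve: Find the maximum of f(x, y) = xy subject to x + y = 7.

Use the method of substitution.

Substitute y = 7 - x into f(x,y) = xy:
g(x) = x(7 - x) = 7x - x^2
g'(x) = 7 - 2x = 0  =>  x = 7/2
y = 7 - 7/2 = 7/2
Maximum value = (7/2) * (7/2) = 49/4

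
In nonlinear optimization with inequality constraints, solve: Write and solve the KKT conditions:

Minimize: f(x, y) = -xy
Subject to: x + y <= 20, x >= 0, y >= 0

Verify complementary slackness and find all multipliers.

Problem: min -xy s.t. x + y <= 20 (multiplier lambda), x >= 0 (mu_x), y >= 0 (mu_y)
KKT stationarity: -y + lambda - mu_x = 0, -x + lambda - mu_y = 0, with lambda, mu_x, mu_y >= 0
Complementary slackness: lambda*(x + y - 20) = 0, mu_x*x = 0, mu_y*y = 0
If lambda = 0: y = -mu_x <= 0 and x = -mu_y <= 0 force x = y = 0 with f = 0; but x = y = 10 is feasible with f = -100 < 0, so this is not the minimum. Hence lambda > 0 and x + y = 20.
Try x > 0, y > 0 (so mu_x = mu_y = 0): y = lambda, x = lambda => x = y = lambda
x + y = 20 => 2*lambda = 20 => lambda = 10
x* = y* = 10 > 0, consistent with mu_x = mu_y = 0.
(Any feasible point with x = 0 or y = 0 has f = 0 > -100, so the minimum is not on those boundaries.)
min(-xy) = -100 (i.e. max xy = 100)
Multipliers: lambda = 10, mu_x = 0, mu_y = 0
Complementary slackness: lambda*(x + y - 20) = 10*(10 + 10 - 20) = 0, mu_x*x = 0*10 = 0, mu_y*y = 0*10 = 0. Satisfied.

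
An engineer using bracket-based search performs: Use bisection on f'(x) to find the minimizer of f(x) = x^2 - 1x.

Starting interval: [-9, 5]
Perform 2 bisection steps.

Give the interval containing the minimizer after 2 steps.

Finding critical point of f(x) = x^2 - 1x using bisection on f'(x) = 2x + -1.
f'(x) = 0 when x = 1/2.
Starting interval: [-9, 5]
Step 1: mid = -2, f'(mid) = -5, new interval = [-2, 5]
Step 2: mid = 3/2, f'(mid) = 2, new interval = [-2, 3/2]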